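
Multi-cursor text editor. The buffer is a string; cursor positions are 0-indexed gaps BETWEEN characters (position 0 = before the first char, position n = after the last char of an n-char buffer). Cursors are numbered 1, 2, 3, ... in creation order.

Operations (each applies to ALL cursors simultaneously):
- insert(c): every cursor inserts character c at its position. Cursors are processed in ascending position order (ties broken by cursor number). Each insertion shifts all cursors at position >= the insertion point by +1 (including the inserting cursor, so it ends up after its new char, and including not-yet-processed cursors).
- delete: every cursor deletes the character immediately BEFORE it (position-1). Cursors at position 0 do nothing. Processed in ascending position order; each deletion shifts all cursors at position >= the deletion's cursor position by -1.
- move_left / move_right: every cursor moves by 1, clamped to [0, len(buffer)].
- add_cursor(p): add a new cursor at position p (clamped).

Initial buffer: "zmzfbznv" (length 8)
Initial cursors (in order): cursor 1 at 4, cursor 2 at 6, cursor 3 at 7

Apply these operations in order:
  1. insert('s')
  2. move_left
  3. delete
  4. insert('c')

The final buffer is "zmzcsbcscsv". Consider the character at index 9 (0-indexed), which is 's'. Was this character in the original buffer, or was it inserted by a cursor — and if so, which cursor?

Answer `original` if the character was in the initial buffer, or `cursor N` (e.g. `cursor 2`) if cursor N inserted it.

After op 1 (insert('s')): buffer="zmzfsbzsnsv" (len 11), cursors c1@5 c2@8 c3@10, authorship ....1..2.3.
After op 2 (move_left): buffer="zmzfsbzsnsv" (len 11), cursors c1@4 c2@7 c3@9, authorship ....1..2.3.
After op 3 (delete): buffer="zmzsbssv" (len 8), cursors c1@3 c2@5 c3@6, authorship ...1.23.
After op 4 (insert('c')): buffer="zmzcsbcscsv" (len 11), cursors c1@4 c2@7 c3@9, authorship ...11.2233.
Authorship (.=original, N=cursor N): . . . 1 1 . 2 2 3 3 .
Index 9: author = 3

Answer: cursor 3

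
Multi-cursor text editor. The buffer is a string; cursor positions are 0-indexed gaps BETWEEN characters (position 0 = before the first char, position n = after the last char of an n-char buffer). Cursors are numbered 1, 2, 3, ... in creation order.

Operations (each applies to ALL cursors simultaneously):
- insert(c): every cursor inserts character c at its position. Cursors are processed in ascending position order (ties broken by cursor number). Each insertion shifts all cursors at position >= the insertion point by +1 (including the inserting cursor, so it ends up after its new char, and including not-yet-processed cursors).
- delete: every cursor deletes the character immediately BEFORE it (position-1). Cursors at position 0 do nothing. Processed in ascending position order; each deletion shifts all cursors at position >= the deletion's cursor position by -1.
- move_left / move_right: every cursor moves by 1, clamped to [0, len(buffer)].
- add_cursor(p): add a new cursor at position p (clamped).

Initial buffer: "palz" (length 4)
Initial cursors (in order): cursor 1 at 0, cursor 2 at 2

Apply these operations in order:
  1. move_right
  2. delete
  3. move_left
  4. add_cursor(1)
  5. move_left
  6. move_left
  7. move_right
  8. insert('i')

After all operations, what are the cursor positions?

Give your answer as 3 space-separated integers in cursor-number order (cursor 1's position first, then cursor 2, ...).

After op 1 (move_right): buffer="palz" (len 4), cursors c1@1 c2@3, authorship ....
After op 2 (delete): buffer="az" (len 2), cursors c1@0 c2@1, authorship ..
After op 3 (move_left): buffer="az" (len 2), cursors c1@0 c2@0, authorship ..
After op 4 (add_cursor(1)): buffer="az" (len 2), cursors c1@0 c2@0 c3@1, authorship ..
After op 5 (move_left): buffer="az" (len 2), cursors c1@0 c2@0 c3@0, authorship ..
After op 6 (move_left): buffer="az" (len 2), cursors c1@0 c2@0 c3@0, authorship ..
After op 7 (move_right): buffer="az" (len 2), cursors c1@1 c2@1 c3@1, authorship ..
After op 8 (insert('i')): buffer="aiiiz" (len 5), cursors c1@4 c2@4 c3@4, authorship .123.

Answer: 4 4 4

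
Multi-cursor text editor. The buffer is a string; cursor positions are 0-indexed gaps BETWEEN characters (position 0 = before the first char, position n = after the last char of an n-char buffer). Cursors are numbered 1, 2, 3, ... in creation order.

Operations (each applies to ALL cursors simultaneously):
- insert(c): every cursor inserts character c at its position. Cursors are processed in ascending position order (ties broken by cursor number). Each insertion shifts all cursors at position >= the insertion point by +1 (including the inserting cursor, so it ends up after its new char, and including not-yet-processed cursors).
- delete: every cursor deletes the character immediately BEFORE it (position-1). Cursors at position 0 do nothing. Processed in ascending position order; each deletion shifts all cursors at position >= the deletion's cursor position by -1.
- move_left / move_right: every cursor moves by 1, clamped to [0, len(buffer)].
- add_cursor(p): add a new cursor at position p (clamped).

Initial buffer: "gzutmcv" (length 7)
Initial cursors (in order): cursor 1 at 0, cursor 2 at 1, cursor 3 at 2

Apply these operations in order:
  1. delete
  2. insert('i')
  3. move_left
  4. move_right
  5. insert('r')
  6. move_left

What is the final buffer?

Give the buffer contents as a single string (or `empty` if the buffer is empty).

Answer: iiirrrutmcv

Derivation:
After op 1 (delete): buffer="utmcv" (len 5), cursors c1@0 c2@0 c3@0, authorship .....
After op 2 (insert('i')): buffer="iiiutmcv" (len 8), cursors c1@3 c2@3 c3@3, authorship 123.....
After op 3 (move_left): buffer="iiiutmcv" (len 8), cursors c1@2 c2@2 c3@2, authorship 123.....
After op 4 (move_right): buffer="iiiutmcv" (len 8), cursors c1@3 c2@3 c3@3, authorship 123.....
After op 5 (insert('r')): buffer="iiirrrutmcv" (len 11), cursors c1@6 c2@6 c3@6, authorship 123123.....
After op 6 (move_left): buffer="iiirrrutmcv" (len 11), cursors c1@5 c2@5 c3@5, authorship 123123.....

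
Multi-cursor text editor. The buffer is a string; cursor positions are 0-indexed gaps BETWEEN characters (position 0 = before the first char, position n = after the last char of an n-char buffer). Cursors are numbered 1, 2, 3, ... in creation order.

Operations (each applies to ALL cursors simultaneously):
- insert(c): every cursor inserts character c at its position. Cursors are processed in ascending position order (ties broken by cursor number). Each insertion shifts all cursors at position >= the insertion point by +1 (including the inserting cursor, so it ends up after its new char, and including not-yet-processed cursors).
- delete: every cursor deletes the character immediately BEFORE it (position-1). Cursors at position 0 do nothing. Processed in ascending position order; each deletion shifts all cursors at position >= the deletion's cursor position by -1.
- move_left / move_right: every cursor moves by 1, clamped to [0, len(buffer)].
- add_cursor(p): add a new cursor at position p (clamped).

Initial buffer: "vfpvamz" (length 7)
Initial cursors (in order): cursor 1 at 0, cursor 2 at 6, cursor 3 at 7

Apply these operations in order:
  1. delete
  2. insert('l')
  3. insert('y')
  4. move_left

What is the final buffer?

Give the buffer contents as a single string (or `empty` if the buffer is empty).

Answer: lyvfpvallyy

Derivation:
After op 1 (delete): buffer="vfpva" (len 5), cursors c1@0 c2@5 c3@5, authorship .....
After op 2 (insert('l')): buffer="lvfpvall" (len 8), cursors c1@1 c2@8 c3@8, authorship 1.....23
After op 3 (insert('y')): buffer="lyvfpvallyy" (len 11), cursors c1@2 c2@11 c3@11, authorship 11.....2323
After op 4 (move_left): buffer="lyvfpvallyy" (len 11), cursors c1@1 c2@10 c3@10, authorship 11.....2323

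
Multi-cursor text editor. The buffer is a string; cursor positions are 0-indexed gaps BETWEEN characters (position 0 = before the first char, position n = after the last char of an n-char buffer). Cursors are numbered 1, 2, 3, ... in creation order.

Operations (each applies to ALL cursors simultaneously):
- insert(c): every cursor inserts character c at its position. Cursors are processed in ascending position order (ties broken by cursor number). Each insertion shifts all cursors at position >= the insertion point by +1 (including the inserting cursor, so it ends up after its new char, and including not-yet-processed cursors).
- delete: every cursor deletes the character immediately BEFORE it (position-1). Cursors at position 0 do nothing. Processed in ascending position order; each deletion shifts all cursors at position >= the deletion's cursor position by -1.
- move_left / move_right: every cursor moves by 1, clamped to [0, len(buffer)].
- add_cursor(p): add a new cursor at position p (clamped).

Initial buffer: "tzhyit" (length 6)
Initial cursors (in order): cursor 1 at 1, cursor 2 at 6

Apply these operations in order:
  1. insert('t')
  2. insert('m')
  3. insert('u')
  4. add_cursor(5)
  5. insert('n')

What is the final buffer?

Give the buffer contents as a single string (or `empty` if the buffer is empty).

Answer: ttmunznhyittmun

Derivation:
After op 1 (insert('t')): buffer="ttzhyitt" (len 8), cursors c1@2 c2@8, authorship .1.....2
After op 2 (insert('m')): buffer="ttmzhyittm" (len 10), cursors c1@3 c2@10, authorship .11.....22
After op 3 (insert('u')): buffer="ttmuzhyittmu" (len 12), cursors c1@4 c2@12, authorship .111.....222
After op 4 (add_cursor(5)): buffer="ttmuzhyittmu" (len 12), cursors c1@4 c3@5 c2@12, authorship .111.....222
After op 5 (insert('n')): buffer="ttmunznhyittmun" (len 15), cursors c1@5 c3@7 c2@15, authorship .1111.3....2222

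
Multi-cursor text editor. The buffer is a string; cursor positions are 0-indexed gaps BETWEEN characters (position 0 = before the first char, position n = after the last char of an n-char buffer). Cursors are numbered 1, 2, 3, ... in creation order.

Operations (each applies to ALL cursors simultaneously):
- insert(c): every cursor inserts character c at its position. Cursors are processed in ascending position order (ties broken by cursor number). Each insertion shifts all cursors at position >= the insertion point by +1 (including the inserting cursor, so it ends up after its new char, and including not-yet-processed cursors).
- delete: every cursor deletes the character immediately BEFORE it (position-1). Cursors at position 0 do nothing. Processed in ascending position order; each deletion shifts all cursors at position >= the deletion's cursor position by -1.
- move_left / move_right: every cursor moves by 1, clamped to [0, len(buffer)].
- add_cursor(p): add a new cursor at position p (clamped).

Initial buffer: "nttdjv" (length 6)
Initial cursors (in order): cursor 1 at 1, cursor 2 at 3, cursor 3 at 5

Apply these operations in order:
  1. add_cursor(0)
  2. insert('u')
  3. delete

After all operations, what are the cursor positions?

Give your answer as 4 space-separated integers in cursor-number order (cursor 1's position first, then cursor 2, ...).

After op 1 (add_cursor(0)): buffer="nttdjv" (len 6), cursors c4@0 c1@1 c2@3 c3@5, authorship ......
After op 2 (insert('u')): buffer="unuttudjuv" (len 10), cursors c4@1 c1@3 c2@6 c3@9, authorship 4.1..2..3.
After op 3 (delete): buffer="nttdjv" (len 6), cursors c4@0 c1@1 c2@3 c3@5, authorship ......

Answer: 1 3 5 0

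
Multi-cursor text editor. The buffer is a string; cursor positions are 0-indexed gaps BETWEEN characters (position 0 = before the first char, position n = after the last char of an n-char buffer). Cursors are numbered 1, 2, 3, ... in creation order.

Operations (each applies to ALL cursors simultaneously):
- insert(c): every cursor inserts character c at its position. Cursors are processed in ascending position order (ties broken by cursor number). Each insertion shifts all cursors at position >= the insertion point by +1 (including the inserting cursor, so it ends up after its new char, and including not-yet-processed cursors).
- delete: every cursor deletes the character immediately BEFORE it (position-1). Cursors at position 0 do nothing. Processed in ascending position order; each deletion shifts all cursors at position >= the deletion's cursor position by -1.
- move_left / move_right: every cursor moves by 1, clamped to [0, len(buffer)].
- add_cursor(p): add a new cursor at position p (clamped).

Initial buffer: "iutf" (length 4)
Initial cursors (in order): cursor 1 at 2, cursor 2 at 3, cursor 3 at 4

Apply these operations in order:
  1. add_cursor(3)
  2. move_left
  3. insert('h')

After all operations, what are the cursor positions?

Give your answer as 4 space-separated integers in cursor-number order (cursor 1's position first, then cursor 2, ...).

After op 1 (add_cursor(3)): buffer="iutf" (len 4), cursors c1@2 c2@3 c4@3 c3@4, authorship ....
After op 2 (move_left): buffer="iutf" (len 4), cursors c1@1 c2@2 c4@2 c3@3, authorship ....
After op 3 (insert('h')): buffer="ihuhhthf" (len 8), cursors c1@2 c2@5 c4@5 c3@7, authorship .1.24.3.

Answer: 2 5 7 5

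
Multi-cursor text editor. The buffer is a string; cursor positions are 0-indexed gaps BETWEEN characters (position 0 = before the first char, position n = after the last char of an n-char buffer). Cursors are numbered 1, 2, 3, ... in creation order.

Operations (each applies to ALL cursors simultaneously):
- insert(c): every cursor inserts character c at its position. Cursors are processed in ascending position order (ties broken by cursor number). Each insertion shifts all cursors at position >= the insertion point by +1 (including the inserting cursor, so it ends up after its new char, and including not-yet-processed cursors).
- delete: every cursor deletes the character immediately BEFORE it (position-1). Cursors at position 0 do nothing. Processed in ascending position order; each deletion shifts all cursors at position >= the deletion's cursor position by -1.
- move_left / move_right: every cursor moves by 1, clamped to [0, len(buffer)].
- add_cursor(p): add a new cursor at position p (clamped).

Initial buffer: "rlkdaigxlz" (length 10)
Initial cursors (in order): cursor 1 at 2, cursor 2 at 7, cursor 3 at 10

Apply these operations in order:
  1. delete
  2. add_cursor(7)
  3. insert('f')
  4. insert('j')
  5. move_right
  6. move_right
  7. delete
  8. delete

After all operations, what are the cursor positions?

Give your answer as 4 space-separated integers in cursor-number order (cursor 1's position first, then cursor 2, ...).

Answer: 3 7 7 7

Derivation:
After op 1 (delete): buffer="rkdaixl" (len 7), cursors c1@1 c2@5 c3@7, authorship .......
After op 2 (add_cursor(7)): buffer="rkdaixl" (len 7), cursors c1@1 c2@5 c3@7 c4@7, authorship .......
After op 3 (insert('f')): buffer="rfkdaifxlff" (len 11), cursors c1@2 c2@7 c3@11 c4@11, authorship .1....2..34
After op 4 (insert('j')): buffer="rfjkdaifjxlffjj" (len 15), cursors c1@3 c2@9 c3@15 c4@15, authorship .11....22..3434
After op 5 (move_right): buffer="rfjkdaifjxlffjj" (len 15), cursors c1@4 c2@10 c3@15 c4@15, authorship .11....22..3434
After op 6 (move_right): buffer="rfjkdaifjxlffjj" (len 15), cursors c1@5 c2@11 c3@15 c4@15, authorship .11....22..3434
After op 7 (delete): buffer="rfjkaifjxff" (len 11), cursors c1@4 c2@9 c3@11 c4@11, authorship .11...22.34
After op 8 (delete): buffer="rfjaifj" (len 7), cursors c1@3 c2@7 c3@7 c4@7, authorship .11..22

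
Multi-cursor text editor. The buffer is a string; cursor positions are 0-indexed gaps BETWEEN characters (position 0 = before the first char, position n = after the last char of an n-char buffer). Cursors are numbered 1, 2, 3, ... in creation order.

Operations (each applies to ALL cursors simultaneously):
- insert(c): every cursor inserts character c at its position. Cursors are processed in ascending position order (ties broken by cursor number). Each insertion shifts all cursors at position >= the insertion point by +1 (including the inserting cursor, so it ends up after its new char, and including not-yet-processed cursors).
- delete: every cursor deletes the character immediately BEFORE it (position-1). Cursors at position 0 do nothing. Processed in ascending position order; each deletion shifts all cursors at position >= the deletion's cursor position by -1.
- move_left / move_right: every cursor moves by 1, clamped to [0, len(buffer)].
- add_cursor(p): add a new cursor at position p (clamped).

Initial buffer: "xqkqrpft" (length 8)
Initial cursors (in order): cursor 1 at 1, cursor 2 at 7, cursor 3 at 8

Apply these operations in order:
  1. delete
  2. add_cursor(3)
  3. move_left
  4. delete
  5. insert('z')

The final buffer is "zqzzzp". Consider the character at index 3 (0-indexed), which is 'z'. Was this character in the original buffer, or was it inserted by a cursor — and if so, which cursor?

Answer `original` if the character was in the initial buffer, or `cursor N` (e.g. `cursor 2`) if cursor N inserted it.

Answer: cursor 3

Derivation:
After op 1 (delete): buffer="qkqrp" (len 5), cursors c1@0 c2@5 c3@5, authorship .....
After op 2 (add_cursor(3)): buffer="qkqrp" (len 5), cursors c1@0 c4@3 c2@5 c3@5, authorship .....
After op 3 (move_left): buffer="qkqrp" (len 5), cursors c1@0 c4@2 c2@4 c3@4, authorship .....
After op 4 (delete): buffer="qp" (len 2), cursors c1@0 c2@1 c3@1 c4@1, authorship ..
After op 5 (insert('z')): buffer="zqzzzp" (len 6), cursors c1@1 c2@5 c3@5 c4@5, authorship 1.234.
Authorship (.=original, N=cursor N): 1 . 2 3 4 .
Index 3: author = 3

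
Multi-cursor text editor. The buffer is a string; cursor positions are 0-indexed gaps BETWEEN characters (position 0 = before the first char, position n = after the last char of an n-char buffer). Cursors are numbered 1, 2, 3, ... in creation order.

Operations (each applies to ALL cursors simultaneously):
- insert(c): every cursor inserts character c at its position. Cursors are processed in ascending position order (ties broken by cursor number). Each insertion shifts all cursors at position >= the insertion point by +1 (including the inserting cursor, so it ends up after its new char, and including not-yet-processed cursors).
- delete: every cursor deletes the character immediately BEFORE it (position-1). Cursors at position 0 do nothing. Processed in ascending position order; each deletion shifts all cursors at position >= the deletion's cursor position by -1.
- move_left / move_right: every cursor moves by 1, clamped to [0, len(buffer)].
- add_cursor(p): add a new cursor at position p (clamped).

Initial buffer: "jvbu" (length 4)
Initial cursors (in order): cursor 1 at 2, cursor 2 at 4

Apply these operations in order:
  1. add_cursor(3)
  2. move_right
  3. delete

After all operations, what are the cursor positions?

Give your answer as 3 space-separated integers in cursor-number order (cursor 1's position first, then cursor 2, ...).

Answer: 1 1 1

Derivation:
After op 1 (add_cursor(3)): buffer="jvbu" (len 4), cursors c1@2 c3@3 c2@4, authorship ....
After op 2 (move_right): buffer="jvbu" (len 4), cursors c1@3 c2@4 c3@4, authorship ....
After op 3 (delete): buffer="j" (len 1), cursors c1@1 c2@1 c3@1, authorship .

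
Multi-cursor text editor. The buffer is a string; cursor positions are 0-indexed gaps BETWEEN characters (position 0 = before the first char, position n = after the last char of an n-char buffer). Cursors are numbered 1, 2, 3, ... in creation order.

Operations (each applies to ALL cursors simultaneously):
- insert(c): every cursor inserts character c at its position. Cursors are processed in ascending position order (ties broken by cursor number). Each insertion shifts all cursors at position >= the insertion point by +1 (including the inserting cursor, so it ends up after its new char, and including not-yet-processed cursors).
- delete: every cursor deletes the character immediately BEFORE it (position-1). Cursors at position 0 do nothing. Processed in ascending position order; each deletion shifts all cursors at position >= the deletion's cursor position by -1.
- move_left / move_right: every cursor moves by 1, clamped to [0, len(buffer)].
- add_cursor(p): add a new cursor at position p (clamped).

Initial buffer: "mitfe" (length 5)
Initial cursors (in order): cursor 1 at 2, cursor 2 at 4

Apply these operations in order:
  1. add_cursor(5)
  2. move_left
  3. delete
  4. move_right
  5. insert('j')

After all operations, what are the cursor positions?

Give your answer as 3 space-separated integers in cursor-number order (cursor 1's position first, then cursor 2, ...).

Answer: 2 5 5

Derivation:
After op 1 (add_cursor(5)): buffer="mitfe" (len 5), cursors c1@2 c2@4 c3@5, authorship .....
After op 2 (move_left): buffer="mitfe" (len 5), cursors c1@1 c2@3 c3@4, authorship .....
After op 3 (delete): buffer="ie" (len 2), cursors c1@0 c2@1 c3@1, authorship ..
After op 4 (move_right): buffer="ie" (len 2), cursors c1@1 c2@2 c3@2, authorship ..
After op 5 (insert('j')): buffer="ijejj" (len 5), cursors c1@2 c2@5 c3@5, authorship .1.23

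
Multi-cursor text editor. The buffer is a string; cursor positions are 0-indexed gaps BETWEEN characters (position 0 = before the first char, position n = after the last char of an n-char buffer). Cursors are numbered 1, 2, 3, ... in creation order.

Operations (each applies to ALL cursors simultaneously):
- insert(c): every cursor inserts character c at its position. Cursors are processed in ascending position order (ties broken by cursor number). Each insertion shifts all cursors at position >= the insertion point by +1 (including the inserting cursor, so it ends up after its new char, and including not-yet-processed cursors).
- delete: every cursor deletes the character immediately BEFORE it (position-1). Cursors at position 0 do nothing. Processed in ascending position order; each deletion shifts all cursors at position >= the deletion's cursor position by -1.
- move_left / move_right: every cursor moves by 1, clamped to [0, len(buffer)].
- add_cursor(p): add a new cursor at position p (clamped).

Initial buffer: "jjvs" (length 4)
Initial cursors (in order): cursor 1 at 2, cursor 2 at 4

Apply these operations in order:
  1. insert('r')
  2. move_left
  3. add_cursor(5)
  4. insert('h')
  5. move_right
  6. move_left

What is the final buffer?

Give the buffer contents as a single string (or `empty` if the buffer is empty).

Answer: jjhrvshhr

Derivation:
After op 1 (insert('r')): buffer="jjrvsr" (len 6), cursors c1@3 c2@6, authorship ..1..2
After op 2 (move_left): buffer="jjrvsr" (len 6), cursors c1@2 c2@5, authorship ..1..2
After op 3 (add_cursor(5)): buffer="jjrvsr" (len 6), cursors c1@2 c2@5 c3@5, authorship ..1..2
After op 4 (insert('h')): buffer="jjhrvshhr" (len 9), cursors c1@3 c2@8 c3@8, authorship ..11..232
After op 5 (move_right): buffer="jjhrvshhr" (len 9), cursors c1@4 c2@9 c3@9, authorship ..11..232
After op 6 (move_left): buffer="jjhrvshhr" (len 9), cursors c1@3 c2@8 c3@8, authorship ..11..232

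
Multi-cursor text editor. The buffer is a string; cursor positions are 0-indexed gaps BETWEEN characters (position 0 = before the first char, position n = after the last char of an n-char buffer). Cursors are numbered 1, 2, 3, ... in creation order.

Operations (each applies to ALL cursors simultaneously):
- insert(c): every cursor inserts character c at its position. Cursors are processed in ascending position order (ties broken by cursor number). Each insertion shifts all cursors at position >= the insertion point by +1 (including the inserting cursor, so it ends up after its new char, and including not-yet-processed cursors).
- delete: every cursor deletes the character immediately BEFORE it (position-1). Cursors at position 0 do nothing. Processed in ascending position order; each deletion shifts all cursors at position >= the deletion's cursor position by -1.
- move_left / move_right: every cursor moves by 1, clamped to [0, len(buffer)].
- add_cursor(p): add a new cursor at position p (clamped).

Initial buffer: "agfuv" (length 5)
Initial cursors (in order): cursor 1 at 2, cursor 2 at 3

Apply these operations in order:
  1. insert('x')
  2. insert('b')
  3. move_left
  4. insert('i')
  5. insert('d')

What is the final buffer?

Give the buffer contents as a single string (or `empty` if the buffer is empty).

Answer: agxidbfxidbuv

Derivation:
After op 1 (insert('x')): buffer="agxfxuv" (len 7), cursors c1@3 c2@5, authorship ..1.2..
After op 2 (insert('b')): buffer="agxbfxbuv" (len 9), cursors c1@4 c2@7, authorship ..11.22..
After op 3 (move_left): buffer="agxbfxbuv" (len 9), cursors c1@3 c2@6, authorship ..11.22..
After op 4 (insert('i')): buffer="agxibfxibuv" (len 11), cursors c1@4 c2@8, authorship ..111.222..
After op 5 (insert('d')): buffer="agxidbfxidbuv" (len 13), cursors c1@5 c2@10, authorship ..1111.2222..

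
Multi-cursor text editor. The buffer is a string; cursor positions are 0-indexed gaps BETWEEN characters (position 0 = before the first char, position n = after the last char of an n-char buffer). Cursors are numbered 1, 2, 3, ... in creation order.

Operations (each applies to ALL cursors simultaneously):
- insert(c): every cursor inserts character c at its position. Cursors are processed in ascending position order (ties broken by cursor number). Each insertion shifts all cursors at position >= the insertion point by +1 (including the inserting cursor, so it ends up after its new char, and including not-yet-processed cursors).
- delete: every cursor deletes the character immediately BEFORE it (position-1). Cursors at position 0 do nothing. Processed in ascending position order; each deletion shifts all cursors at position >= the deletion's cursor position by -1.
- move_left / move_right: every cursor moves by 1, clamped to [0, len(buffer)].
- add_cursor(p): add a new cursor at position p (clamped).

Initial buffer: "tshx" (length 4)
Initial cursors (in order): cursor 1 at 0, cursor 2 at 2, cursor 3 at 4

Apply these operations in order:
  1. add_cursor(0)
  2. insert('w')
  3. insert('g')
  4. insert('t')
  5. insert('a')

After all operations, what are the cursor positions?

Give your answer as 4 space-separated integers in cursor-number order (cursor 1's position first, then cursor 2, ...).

Answer: 8 14 20 8

Derivation:
After op 1 (add_cursor(0)): buffer="tshx" (len 4), cursors c1@0 c4@0 c2@2 c3@4, authorship ....
After op 2 (insert('w')): buffer="wwtswhxw" (len 8), cursors c1@2 c4@2 c2@5 c3@8, authorship 14..2..3
After op 3 (insert('g')): buffer="wwggtswghxwg" (len 12), cursors c1@4 c4@4 c2@8 c3@12, authorship 1414..22..33
After op 4 (insert('t')): buffer="wwggtttswgthxwgt" (len 16), cursors c1@6 c4@6 c2@11 c3@16, authorship 141414..222..333
After op 5 (insert('a')): buffer="wwggttaatswgtahxwgta" (len 20), cursors c1@8 c4@8 c2@14 c3@20, authorship 14141414..2222..3333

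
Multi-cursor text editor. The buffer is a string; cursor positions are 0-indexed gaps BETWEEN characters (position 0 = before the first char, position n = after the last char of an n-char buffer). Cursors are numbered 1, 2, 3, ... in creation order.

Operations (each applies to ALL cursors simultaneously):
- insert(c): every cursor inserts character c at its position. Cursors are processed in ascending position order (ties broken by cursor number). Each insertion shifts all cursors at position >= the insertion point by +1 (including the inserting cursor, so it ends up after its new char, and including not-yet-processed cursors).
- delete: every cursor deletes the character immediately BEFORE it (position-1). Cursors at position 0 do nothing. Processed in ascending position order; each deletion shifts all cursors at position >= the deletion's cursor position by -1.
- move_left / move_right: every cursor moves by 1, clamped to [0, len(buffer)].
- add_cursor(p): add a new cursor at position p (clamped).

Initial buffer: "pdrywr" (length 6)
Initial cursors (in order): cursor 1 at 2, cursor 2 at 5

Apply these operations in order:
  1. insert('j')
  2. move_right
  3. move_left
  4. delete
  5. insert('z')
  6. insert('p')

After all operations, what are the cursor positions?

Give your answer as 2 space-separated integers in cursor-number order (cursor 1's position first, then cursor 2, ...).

After op 1 (insert('j')): buffer="pdjrywjr" (len 8), cursors c1@3 c2@7, authorship ..1...2.
After op 2 (move_right): buffer="pdjrywjr" (len 8), cursors c1@4 c2@8, authorship ..1...2.
After op 3 (move_left): buffer="pdjrywjr" (len 8), cursors c1@3 c2@7, authorship ..1...2.
After op 4 (delete): buffer="pdrywr" (len 6), cursors c1@2 c2@5, authorship ......
After op 5 (insert('z')): buffer="pdzrywzr" (len 8), cursors c1@3 c2@7, authorship ..1...2.
After op 6 (insert('p')): buffer="pdzprywzpr" (len 10), cursors c1@4 c2@9, authorship ..11...22.

Answer: 4 9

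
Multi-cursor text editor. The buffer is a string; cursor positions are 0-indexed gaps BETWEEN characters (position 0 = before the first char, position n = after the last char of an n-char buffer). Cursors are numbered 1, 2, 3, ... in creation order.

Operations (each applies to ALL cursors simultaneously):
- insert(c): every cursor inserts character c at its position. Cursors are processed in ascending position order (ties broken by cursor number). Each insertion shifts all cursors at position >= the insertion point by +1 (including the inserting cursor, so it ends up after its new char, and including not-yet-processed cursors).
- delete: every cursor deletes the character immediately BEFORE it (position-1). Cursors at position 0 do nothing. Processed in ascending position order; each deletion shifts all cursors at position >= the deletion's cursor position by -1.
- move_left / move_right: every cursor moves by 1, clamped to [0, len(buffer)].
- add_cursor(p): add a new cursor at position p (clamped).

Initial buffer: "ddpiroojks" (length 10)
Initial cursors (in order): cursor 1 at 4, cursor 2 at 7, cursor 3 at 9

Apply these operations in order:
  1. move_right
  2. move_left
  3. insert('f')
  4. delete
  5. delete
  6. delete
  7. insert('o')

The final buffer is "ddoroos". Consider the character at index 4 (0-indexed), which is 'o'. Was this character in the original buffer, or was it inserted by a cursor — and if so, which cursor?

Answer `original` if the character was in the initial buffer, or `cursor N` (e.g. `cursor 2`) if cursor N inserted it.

Answer: cursor 2

Derivation:
After op 1 (move_right): buffer="ddpiroojks" (len 10), cursors c1@5 c2@8 c3@10, authorship ..........
After op 2 (move_left): buffer="ddpiroojks" (len 10), cursors c1@4 c2@7 c3@9, authorship ..........
After op 3 (insert('f')): buffer="ddpifroofjkfs" (len 13), cursors c1@5 c2@9 c3@12, authorship ....1...2..3.
After op 4 (delete): buffer="ddpiroojks" (len 10), cursors c1@4 c2@7 c3@9, authorship ..........
After op 5 (delete): buffer="ddprojs" (len 7), cursors c1@3 c2@5 c3@6, authorship .......
After op 6 (delete): buffer="ddrs" (len 4), cursors c1@2 c2@3 c3@3, authorship ....
After op 7 (insert('o')): buffer="ddoroos" (len 7), cursors c1@3 c2@6 c3@6, authorship ..1.23.
Authorship (.=original, N=cursor N): . . 1 . 2 3 .
Index 4: author = 2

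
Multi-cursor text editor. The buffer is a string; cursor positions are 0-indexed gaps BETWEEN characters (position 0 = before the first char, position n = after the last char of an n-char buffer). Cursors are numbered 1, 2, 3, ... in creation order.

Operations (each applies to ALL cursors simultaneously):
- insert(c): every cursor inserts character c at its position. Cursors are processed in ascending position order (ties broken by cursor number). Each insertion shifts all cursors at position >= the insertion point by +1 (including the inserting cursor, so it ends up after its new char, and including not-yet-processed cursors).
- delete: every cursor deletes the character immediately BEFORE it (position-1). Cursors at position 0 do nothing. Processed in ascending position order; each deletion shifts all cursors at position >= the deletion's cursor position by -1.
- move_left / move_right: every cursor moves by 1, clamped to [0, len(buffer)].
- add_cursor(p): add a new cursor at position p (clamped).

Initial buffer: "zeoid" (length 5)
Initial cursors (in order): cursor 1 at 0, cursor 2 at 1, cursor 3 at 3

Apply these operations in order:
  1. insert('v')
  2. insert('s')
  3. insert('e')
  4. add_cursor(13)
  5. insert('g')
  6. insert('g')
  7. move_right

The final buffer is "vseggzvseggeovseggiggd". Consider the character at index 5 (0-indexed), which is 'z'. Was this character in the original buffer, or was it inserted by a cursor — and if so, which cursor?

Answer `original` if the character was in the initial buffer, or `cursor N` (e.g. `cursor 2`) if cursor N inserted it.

Answer: original

Derivation:
After op 1 (insert('v')): buffer="vzveovid" (len 8), cursors c1@1 c2@3 c3@6, authorship 1.2..3..
After op 2 (insert('s')): buffer="vszvseovsid" (len 11), cursors c1@2 c2@5 c3@9, authorship 11.22..33..
After op 3 (insert('e')): buffer="vsezvseeovseid" (len 14), cursors c1@3 c2@7 c3@12, authorship 111.222..333..
After op 4 (add_cursor(13)): buffer="vsezvseeovseid" (len 14), cursors c1@3 c2@7 c3@12 c4@13, authorship 111.222..333..
After op 5 (insert('g')): buffer="vsegzvsegeovsegigd" (len 18), cursors c1@4 c2@9 c3@15 c4@17, authorship 1111.2222..3333.4.
After op 6 (insert('g')): buffer="vseggzvseggeovseggiggd" (len 22), cursors c1@5 c2@11 c3@18 c4@21, authorship 11111.22222..33333.44.
After op 7 (move_right): buffer="vseggzvseggeovseggiggd" (len 22), cursors c1@6 c2@12 c3@19 c4@22, authorship 11111.22222..33333.44.
Authorship (.=original, N=cursor N): 1 1 1 1 1 . 2 2 2 2 2 . . 3 3 3 3 3 . 4 4 .
Index 5: author = original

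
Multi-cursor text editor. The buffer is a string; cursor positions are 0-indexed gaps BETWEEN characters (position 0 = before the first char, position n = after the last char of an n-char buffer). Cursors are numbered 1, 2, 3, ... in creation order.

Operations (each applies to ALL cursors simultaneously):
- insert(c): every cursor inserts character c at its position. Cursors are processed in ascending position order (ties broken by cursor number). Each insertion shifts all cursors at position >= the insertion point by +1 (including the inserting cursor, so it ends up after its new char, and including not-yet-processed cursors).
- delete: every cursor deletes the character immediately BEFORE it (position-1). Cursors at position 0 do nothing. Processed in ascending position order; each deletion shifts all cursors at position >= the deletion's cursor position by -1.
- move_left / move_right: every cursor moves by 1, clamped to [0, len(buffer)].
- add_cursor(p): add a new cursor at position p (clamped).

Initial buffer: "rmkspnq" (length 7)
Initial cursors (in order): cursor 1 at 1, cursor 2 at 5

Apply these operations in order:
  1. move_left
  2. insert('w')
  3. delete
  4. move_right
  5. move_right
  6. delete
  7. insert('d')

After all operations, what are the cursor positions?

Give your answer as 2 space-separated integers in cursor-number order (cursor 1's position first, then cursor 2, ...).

Answer: 2 6

Derivation:
After op 1 (move_left): buffer="rmkspnq" (len 7), cursors c1@0 c2@4, authorship .......
After op 2 (insert('w')): buffer="wrmkswpnq" (len 9), cursors c1@1 c2@6, authorship 1....2...
After op 3 (delete): buffer="rmkspnq" (len 7), cursors c1@0 c2@4, authorship .......
After op 4 (move_right): buffer="rmkspnq" (len 7), cursors c1@1 c2@5, authorship .......
After op 5 (move_right): buffer="rmkspnq" (len 7), cursors c1@2 c2@6, authorship .......
After op 6 (delete): buffer="rkspq" (len 5), cursors c1@1 c2@4, authorship .....
After op 7 (insert('d')): buffer="rdkspdq" (len 7), cursors c1@2 c2@6, authorship .1...2.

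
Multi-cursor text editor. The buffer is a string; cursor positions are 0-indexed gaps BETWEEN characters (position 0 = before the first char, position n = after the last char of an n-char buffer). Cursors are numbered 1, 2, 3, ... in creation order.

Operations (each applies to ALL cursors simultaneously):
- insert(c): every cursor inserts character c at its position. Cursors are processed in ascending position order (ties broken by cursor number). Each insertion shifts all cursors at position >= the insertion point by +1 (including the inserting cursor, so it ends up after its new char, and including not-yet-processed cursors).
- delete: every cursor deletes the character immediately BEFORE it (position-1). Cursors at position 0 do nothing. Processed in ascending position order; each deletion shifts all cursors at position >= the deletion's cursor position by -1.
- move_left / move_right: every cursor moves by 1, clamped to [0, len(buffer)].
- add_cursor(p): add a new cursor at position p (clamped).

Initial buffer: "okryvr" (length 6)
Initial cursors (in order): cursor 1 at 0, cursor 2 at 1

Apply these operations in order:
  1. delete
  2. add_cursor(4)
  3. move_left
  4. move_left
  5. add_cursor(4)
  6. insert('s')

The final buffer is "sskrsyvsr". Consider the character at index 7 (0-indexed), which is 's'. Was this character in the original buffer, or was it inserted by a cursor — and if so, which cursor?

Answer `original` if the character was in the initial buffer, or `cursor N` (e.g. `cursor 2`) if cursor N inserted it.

Answer: cursor 4

Derivation:
After op 1 (delete): buffer="kryvr" (len 5), cursors c1@0 c2@0, authorship .....
After op 2 (add_cursor(4)): buffer="kryvr" (len 5), cursors c1@0 c2@0 c3@4, authorship .....
After op 3 (move_left): buffer="kryvr" (len 5), cursors c1@0 c2@0 c3@3, authorship .....
After op 4 (move_left): buffer="kryvr" (len 5), cursors c1@0 c2@0 c3@2, authorship .....
After op 5 (add_cursor(4)): buffer="kryvr" (len 5), cursors c1@0 c2@0 c3@2 c4@4, authorship .....
After op 6 (insert('s')): buffer="sskrsyvsr" (len 9), cursors c1@2 c2@2 c3@5 c4@8, authorship 12..3..4.
Authorship (.=original, N=cursor N): 1 2 . . 3 . . 4 .
Index 7: author = 4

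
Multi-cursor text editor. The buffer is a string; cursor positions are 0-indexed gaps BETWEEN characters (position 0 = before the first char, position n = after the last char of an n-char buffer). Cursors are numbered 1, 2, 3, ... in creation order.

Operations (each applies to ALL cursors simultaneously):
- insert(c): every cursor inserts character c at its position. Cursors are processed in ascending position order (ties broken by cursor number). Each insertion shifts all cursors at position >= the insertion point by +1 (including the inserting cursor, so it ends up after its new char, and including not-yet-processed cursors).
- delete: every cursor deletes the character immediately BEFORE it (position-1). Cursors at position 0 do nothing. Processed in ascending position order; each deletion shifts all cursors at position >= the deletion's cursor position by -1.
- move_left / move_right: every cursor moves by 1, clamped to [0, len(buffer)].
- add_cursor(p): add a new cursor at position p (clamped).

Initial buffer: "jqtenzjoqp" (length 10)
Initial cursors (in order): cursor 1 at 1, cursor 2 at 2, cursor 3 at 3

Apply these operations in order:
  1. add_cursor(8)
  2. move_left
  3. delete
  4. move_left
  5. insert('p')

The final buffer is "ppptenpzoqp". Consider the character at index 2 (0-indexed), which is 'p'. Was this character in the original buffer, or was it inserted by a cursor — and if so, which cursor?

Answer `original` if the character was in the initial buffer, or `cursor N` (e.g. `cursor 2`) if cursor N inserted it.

Answer: cursor 3

Derivation:
After op 1 (add_cursor(8)): buffer="jqtenzjoqp" (len 10), cursors c1@1 c2@2 c3@3 c4@8, authorship ..........
After op 2 (move_left): buffer="jqtenzjoqp" (len 10), cursors c1@0 c2@1 c3@2 c4@7, authorship ..........
After op 3 (delete): buffer="tenzoqp" (len 7), cursors c1@0 c2@0 c3@0 c4@4, authorship .......
After op 4 (move_left): buffer="tenzoqp" (len 7), cursors c1@0 c2@0 c3@0 c4@3, authorship .......
After op 5 (insert('p')): buffer="ppptenpzoqp" (len 11), cursors c1@3 c2@3 c3@3 c4@7, authorship 123...4....
Authorship (.=original, N=cursor N): 1 2 3 . . . 4 . . . .
Index 2: author = 3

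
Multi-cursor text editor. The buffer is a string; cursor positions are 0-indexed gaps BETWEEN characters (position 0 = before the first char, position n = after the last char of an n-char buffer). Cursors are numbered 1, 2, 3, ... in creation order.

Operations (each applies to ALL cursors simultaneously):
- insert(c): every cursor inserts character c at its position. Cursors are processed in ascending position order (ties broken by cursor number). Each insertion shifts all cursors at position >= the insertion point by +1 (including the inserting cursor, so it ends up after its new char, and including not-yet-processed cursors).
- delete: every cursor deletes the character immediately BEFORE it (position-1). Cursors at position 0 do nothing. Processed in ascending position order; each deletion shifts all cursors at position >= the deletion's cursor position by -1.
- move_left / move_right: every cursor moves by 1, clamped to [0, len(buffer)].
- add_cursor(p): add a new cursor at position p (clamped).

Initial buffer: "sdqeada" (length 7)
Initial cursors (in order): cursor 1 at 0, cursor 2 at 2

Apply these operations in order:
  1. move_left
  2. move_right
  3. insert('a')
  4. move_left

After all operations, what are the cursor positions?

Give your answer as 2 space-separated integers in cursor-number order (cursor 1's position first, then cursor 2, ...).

After op 1 (move_left): buffer="sdqeada" (len 7), cursors c1@0 c2@1, authorship .......
After op 2 (move_right): buffer="sdqeada" (len 7), cursors c1@1 c2@2, authorship .......
After op 3 (insert('a')): buffer="sadaqeada" (len 9), cursors c1@2 c2@4, authorship .1.2.....
After op 4 (move_left): buffer="sadaqeada" (len 9), cursors c1@1 c2@3, authorship .1.2.....

Answer: 1 3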